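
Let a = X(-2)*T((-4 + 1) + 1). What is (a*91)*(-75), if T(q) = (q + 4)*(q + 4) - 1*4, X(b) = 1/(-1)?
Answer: 0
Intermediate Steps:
X(b) = -1
T(q) = -4 + (4 + q)² (T(q) = (4 + q)*(4 + q) - 4 = (4 + q)² - 4 = -4 + (4 + q)²)
a = 0 (a = -(-4 + (4 + ((-4 + 1) + 1))²) = -(-4 + (4 + (-3 + 1))²) = -(-4 + (4 - 2)²) = -(-4 + 2²) = -(-4 + 4) = -1*0 = 0)
(a*91)*(-75) = (0*91)*(-75) = 0*(-75) = 0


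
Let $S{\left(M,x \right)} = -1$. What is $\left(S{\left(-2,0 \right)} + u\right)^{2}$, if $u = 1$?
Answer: $0$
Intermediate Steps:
$\left(S{\left(-2,0 \right)} + u\right)^{2} = \left(-1 + 1\right)^{2} = 0^{2} = 0$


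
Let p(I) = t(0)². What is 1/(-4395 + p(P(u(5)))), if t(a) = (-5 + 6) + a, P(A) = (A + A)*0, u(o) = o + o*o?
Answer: -1/4394 ≈ -0.00022758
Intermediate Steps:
u(o) = o + o²
P(A) = 0 (P(A) = (2*A)*0 = 0)
t(a) = 1 + a
p(I) = 1 (p(I) = (1 + 0)² = 1² = 1)
1/(-4395 + p(P(u(5)))) = 1/(-4395 + 1) = 1/(-4394) = -1/4394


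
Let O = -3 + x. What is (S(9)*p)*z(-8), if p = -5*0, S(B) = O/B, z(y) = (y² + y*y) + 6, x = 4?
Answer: 0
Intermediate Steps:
O = 1 (O = -3 + 4 = 1)
z(y) = 6 + 2*y² (z(y) = (y² + y²) + 6 = 2*y² + 6 = 6 + 2*y²)
S(B) = 1/B
p = 0
(S(9)*p)*z(-8) = (0/9)*(6 + 2*(-8)²) = ((⅑)*0)*(6 + 2*64) = 0*(6 + 128) = 0*134 = 0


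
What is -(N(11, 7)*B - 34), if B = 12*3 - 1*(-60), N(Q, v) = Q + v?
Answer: -1694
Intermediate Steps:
B = 96 (B = 36 + 60 = 96)
-(N(11, 7)*B - 34) = -((11 + 7)*96 - 34) = -(18*96 - 34) = -(1728 - 34) = -1*1694 = -1694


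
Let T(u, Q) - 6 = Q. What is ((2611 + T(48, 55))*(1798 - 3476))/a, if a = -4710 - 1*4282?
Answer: 140113/281 ≈ 498.62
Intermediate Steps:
T(u, Q) = 6 + Q
a = -8992 (a = -4710 - 4282 = -8992)
((2611 + T(48, 55))*(1798 - 3476))/a = ((2611 + (6 + 55))*(1798 - 3476))/(-8992) = ((2611 + 61)*(-1678))*(-1/8992) = (2672*(-1678))*(-1/8992) = -4483616*(-1/8992) = 140113/281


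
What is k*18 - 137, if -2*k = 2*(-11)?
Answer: 61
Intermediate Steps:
k = 11 (k = -(-11) = -1/2*(-22) = 11)
k*18 - 137 = 11*18 - 137 = 198 - 137 = 61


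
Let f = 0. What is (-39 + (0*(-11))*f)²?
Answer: 1521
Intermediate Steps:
(-39 + (0*(-11))*f)² = (-39 + (0*(-11))*0)² = (-39 + 0*0)² = (-39 + 0)² = (-39)² = 1521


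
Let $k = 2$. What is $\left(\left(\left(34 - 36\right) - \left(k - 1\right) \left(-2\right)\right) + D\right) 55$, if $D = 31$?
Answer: $1705$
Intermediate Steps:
$\left(\left(\left(34 - 36\right) - \left(k - 1\right) \left(-2\right)\right) + D\right) 55 = \left(\left(\left(34 - 36\right) - \left(2 - 1\right) \left(-2\right)\right) + 31\right) 55 = \left(\left(-2 - 1 \left(-2\right)\right) + 31\right) 55 = \left(\left(-2 - -2\right) + 31\right) 55 = \left(\left(-2 + 2\right) + 31\right) 55 = \left(0 + 31\right) 55 = 31 \cdot 55 = 1705$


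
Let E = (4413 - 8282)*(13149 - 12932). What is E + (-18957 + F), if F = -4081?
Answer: -862611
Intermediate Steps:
E = -839573 (E = -3869*217 = -839573)
E + (-18957 + F) = -839573 + (-18957 - 4081) = -839573 - 23038 = -862611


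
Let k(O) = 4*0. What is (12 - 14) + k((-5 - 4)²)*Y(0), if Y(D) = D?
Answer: -2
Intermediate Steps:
k(O) = 0
(12 - 14) + k((-5 - 4)²)*Y(0) = (12 - 14) + 0*0 = -2 + 0 = -2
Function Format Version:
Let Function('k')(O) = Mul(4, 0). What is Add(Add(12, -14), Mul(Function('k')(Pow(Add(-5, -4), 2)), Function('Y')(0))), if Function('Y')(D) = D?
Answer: -2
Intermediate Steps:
Function('k')(O) = 0
Add(Add(12, -14), Mul(Function('k')(Pow(Add(-5, -4), 2)), Function('Y')(0))) = Add(Add(12, -14), Mul(0, 0)) = Add(-2, 0) = -2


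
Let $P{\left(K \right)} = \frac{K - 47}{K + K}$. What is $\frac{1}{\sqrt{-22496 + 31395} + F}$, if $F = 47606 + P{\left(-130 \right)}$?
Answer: $\frac{3218211620}{153207771668769} - \frac{67600 \sqrt{8899}}{153207771668769} \approx 2.0964 \cdot 10^{-5}$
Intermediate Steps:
$P{\left(K \right)} = \frac{-47 + K}{2 K}$
$F = \frac{12377737}{260}$ ($F = 47606 + \frac{-47 - 130}{2 \left(-130\right)} = 47606 + \frac{1}{2} \left(- \frac{1}{130}\right) \left(-177\right) = 47606 + \frac{177}{260} = \frac{12377737}{260} \approx 47607.0$)
$\frac{1}{\sqrt{-22496 + 31395} + F} = \frac{1}{\sqrt{-22496 + 31395} + \frac{12377737}{260}} = \frac{1}{\sqrt{8899} + \frac{12377737}{260}} = \frac{1}{\frac{12377737}{260} + \sqrt{8899}}$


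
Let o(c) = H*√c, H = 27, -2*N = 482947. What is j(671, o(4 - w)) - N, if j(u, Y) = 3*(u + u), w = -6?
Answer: 490999/2 ≈ 2.4550e+5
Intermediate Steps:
N = -482947/2 (N = -½*482947 = -482947/2 ≈ -2.4147e+5)
o(c) = 27*√c
j(u, Y) = 6*u (j(u, Y) = 3*(2*u) = 6*u)
j(671, o(4 - w)) - N = 6*671 - 1*(-482947/2) = 4026 + 482947/2 = 490999/2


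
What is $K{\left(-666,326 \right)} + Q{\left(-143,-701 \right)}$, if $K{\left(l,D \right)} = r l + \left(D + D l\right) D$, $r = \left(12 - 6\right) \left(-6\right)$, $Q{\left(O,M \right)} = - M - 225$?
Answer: $-70649088$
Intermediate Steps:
$Q{\left(O,M \right)} = -225 - M$
$r = -36$ ($r = 6 \left(-6\right) = -36$)
$K{\left(l,D \right)} = - 36 l + D \left(D + D l\right)$ ($K{\left(l,D \right)} = - 36 l + \left(D + D l\right) D = - 36 l + D \left(D + D l\right)$)
$K{\left(-666,326 \right)} + Q{\left(-143,-701 \right)} = \left(326^{2} - -23976 - 666 \cdot 326^{2}\right) - -476 = \left(106276 + 23976 - 70779816\right) + \left(-225 + 701\right) = \left(106276 + 23976 - 70779816\right) + 476 = -70649564 + 476 = -70649088$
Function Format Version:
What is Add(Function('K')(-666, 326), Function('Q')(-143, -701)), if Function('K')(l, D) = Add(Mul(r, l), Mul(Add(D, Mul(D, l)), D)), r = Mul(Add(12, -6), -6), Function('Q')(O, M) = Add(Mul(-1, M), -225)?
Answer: -70649088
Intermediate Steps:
Function('Q')(O, M) = Add(-225, Mul(-1, M))
r = -36 (r = Mul(6, -6) = -36)
Function('K')(l, D) = Add(Mul(-36, l), Mul(D, Add(D, Mul(D, l)))) (Function('K')(l, D) = Add(Mul(-36, l), Mul(Add(D, Mul(D, l)), D)) = Add(Mul(-36, l), Mul(D, Add(D, Mul(D, l)))))
Add(Function('K')(-666, 326), Function('Q')(-143, -701)) = Add(Add(Pow(326, 2), Mul(-36, -666), Mul(-666, Pow(326, 2))), Add(-225, Mul(-1, -701))) = Add(Add(106276, 23976, Mul(-666, 106276)), Add(-225, 701)) = Add(Add(106276, 23976, -70779816), 476) = Add(-70649564, 476) = -70649088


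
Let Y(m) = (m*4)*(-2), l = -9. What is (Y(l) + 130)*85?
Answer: 17170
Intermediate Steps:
Y(m) = -8*m (Y(m) = (4*m)*(-2) = -8*m)
(Y(l) + 130)*85 = (-8*(-9) + 130)*85 = (72 + 130)*85 = 202*85 = 17170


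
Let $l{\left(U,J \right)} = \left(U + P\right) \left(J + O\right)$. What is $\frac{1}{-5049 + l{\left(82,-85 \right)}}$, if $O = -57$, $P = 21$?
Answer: $- \frac{1}{19675} \approx -5.0826 \cdot 10^{-5}$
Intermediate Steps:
$l{\left(U,J \right)} = \left(-57 + J\right) \left(21 + U\right)$ ($l{\left(U,J \right)} = \left(U + 21\right) \left(J - 57\right) = \left(21 + U\right) \left(-57 + J\right) = \left(-57 + J\right) \left(21 + U\right)$)
$\frac{1}{-5049 + l{\left(82,-85 \right)}} = \frac{1}{-5049 - 14626} = \frac{1}{-19675} = - \frac{1}{19675}$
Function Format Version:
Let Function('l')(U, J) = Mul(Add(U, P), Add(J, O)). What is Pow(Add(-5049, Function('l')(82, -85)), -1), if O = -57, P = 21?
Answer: Rational(-1, 19675) ≈ -5.0826e-5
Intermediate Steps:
Function('l')(U, J) = Mul(Add(-57, J), Add(21, U)) (Function('l')(U, J) = Mul(Add(U, 21), Add(J, -57)) = Mul(Add(21, U), Add(-57, J)) = Mul(Add(-57, J), Add(21, U)))
Pow(Add(-5049, Function('l')(82, -85)), -1) = Pow(Add(-5049, Add(-1197, Mul(-57, 82), Mul(21, -85), Mul(-85, 82))), -1) = Pow(Add(-5049, Add(-1197, -4674, -1785, -6970)), -1) = Pow(Add(-5049, -14626), -1) = Pow(-19675, -1) = Rational(-1, 19675)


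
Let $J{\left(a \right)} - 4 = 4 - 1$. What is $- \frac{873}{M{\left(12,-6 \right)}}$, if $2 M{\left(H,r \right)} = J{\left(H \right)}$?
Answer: $- \frac{1746}{7} \approx -249.43$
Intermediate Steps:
$J{\left(a \right)} = 7$ ($J{\left(a \right)} = 4 + \left(4 - 1\right) = 4 + 3 = 7$)
$M{\left(H,r \right)} = \frac{7}{2}$ ($M{\left(H,r \right)} = \frac{1}{2} \cdot 7 = \frac{7}{2}$)
$- \frac{873}{M{\left(12,-6 \right)}} = - \frac{873}{\frac{7}{2}} = \left(-873\right) \frac{2}{7} = - \frac{1746}{7}$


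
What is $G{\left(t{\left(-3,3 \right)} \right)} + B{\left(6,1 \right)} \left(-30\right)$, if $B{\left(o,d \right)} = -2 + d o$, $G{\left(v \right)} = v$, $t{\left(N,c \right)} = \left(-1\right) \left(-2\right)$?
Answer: $-118$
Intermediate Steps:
$t{\left(N,c \right)} = 2$
$G{\left(t{\left(-3,3 \right)} \right)} + B{\left(6,1 \right)} \left(-30\right) = 2 + \left(-2 + 1 \cdot 6\right) \left(-30\right) = 2 + \left(-2 + 6\right) \left(-30\right) = 2 + 4 \left(-30\right) = 2 - 120 = -118$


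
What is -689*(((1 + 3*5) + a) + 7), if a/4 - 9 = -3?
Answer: -32383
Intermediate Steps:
a = 24 (a = 36 + 4*(-3) = 36 - 12 = 24)
-689*(((1 + 3*5) + a) + 7) = -689*(((1 + 3*5) + 24) + 7) = -689*(((1 + 15) + 24) + 7) = -689*((16 + 24) + 7) = -689*(40 + 7) = -689*47 = -32383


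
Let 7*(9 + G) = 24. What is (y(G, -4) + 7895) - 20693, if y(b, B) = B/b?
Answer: -499094/39 ≈ -12797.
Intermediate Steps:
G = -39/7 (G = -9 + (⅐)*24 = -9 + 24/7 = -39/7 ≈ -5.5714)
(y(G, -4) + 7895) - 20693 = (-4/(-39/7) + 7895) - 20693 = (-4*(-7/39) + 7895) - 20693 = (28/39 + 7895) - 20693 = 307933/39 - 20693 = -499094/39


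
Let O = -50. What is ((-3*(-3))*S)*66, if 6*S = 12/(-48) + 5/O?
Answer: -693/20 ≈ -34.650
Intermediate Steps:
S = -7/120 (S = (12/(-48) + 5/(-50))/6 = (12*(-1/48) + 5*(-1/50))/6 = (-1/4 - 1/10)/6 = (1/6)*(-7/20) = -7/120 ≈ -0.058333)
((-3*(-3))*S)*66 = (-3*(-3)*(-7/120))*66 = (9*(-7/120))*66 = -21/40*66 = -693/20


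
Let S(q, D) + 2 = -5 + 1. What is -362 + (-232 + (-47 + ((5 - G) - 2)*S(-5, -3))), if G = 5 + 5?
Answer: -599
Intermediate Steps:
G = 10
S(q, D) = -6 (S(q, D) = -2 + (-5 + 1) = -2 - 4 = -6)
-362 + (-232 + (-47 + ((5 - G) - 2)*S(-5, -3))) = -362 + (-232 + (-47 + ((5 - 1*10) - 2)*(-6))) = -362 + (-232 + (-47 + ((5 - 10) - 2)*(-6))) = -362 + (-232 + (-47 + (-5 - 2)*(-6))) = -362 + (-232 + (-47 - 7*(-6))) = -362 + (-232 + (-47 + 42)) = -362 + (-232 - 5) = -362 - 237 = -599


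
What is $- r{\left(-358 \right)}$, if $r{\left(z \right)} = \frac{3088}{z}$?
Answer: $\frac{1544}{179} \approx 8.6257$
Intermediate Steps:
$- r{\left(-358 \right)} = - \frac{3088}{-358} = - \frac{3088 \left(-1\right)}{358} = \left(-1\right) \left(- \frac{1544}{179}\right) = \frac{1544}{179}$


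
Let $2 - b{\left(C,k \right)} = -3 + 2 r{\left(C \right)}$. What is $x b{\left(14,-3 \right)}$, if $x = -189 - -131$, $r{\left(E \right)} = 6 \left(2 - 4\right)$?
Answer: $-1682$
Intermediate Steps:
$r{\left(E \right)} = -12$ ($r{\left(E \right)} = 6 \left(-2\right) = -12$)
$x = -58$ ($x = -189 + 131 = -58$)
$b{\left(C,k \right)} = 29$ ($b{\left(C,k \right)} = 2 - \left(-3 + 2 \left(-12\right)\right) = 2 - \left(-3 - 24\right) = 2 - -27 = 2 + 27 = 29$)
$x b{\left(14,-3 \right)} = \left(-58\right) 29 = -1682$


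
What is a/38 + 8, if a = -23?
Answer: 281/38 ≈ 7.3947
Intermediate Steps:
a/38 + 8 = -23/38 + 8 = 281/38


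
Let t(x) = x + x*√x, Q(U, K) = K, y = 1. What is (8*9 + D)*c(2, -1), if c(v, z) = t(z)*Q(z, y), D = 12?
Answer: -84 - 84*I ≈ -84.0 - 84.0*I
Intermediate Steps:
t(x) = x + x^(3/2)
c(v, z) = z + z^(3/2) (c(v, z) = (z + z^(3/2))*1 = z + z^(3/2))
(8*9 + D)*c(2, -1) = (8*9 + 12)*(-1 + (-1)^(3/2)) = (72 + 12)*(-1 - I) = 84*(-1 - I) = -84 - 84*I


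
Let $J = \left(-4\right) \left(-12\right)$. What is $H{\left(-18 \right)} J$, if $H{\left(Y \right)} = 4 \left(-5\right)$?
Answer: $-960$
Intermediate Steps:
$H{\left(Y \right)} = -20$
$J = 48$
$H{\left(-18 \right)} J = \left(-20\right) 48 = -960$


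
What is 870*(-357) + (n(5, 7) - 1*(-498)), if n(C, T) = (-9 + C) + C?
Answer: -310091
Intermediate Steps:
n(C, T) = -9 + 2*C
870*(-357) + (n(5, 7) - 1*(-498)) = 870*(-357) + ((-9 + 2*5) - 1*(-498)) = -310590 + ((-9 + 10) + 498) = -310590 + (1 + 498) = -310590 + 499 = -310091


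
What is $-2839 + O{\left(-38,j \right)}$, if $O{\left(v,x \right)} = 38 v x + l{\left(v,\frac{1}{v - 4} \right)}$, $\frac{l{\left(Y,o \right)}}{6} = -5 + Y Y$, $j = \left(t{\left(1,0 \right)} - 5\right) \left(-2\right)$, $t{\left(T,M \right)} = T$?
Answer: $-5757$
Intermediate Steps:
$j = 8$ ($j = \left(1 - 5\right) \left(-2\right) = \left(-4\right) \left(-2\right) = 8$)
$l{\left(Y,o \right)} = -30 + 6 Y^{2}$ ($l{\left(Y,o \right)} = 6 \left(-5 + Y Y\right) = 6 \left(-5 + Y^{2}\right) = -30 + 6 Y^{2}$)
$O{\left(v,x \right)} = -30 + 6 v^{2} + 38 v x$ ($O{\left(v,x \right)} = 38 v x + \left(-30 + 6 v^{2}\right) = -30 + 6 v^{2} + 38 v x$)
$-2839 + O{\left(-38,j \right)} = -2839 + \left(-30 + 6 \left(-38\right)^{2} + 38 \left(-38\right) 8\right) = -2839 - 2918 = -5757$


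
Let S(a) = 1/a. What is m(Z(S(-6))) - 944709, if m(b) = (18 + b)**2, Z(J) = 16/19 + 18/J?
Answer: -338170313/361 ≈ -9.3676e+5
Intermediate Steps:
Z(J) = 16/19 + 18/J (Z(J) = 16*(1/19) + 18/J = 16/19 + 18/J)
m(Z(S(-6))) - 944709 = (18 + (16/19 + 18/(1/(-6))))**2 - 944709 = (18 + (16/19 + 18/(-1/6)))**2 - 944709 = (18 + (16/19 + 18*(-6)))**2 - 944709 = (18 + (16/19 - 108))**2 - 944709 = (18 - 2036/19)**2 - 944709 = (-1694/19)**2 - 944709 = 2869636/361 - 944709 = -338170313/361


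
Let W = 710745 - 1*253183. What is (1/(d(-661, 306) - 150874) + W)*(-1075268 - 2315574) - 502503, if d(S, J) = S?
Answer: -235109727110459403/151535 ≈ -1.5515e+12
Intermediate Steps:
W = 457562 (W = 710745 - 253183 = 457562)
(1/(d(-661, 306) - 150874) + W)*(-1075268 - 2315574) - 502503 = (1/(-661 - 150874) + 457562)*(-1075268 - 2315574) - 502503 = (1/(-151535) + 457562)*(-3390842) - 502503 = (-1/151535 + 457562)*(-3390842) - 502503 = (69336657669/151535)*(-3390842) - 502503 = -235109650963667298/151535 - 502503 = -235109727110459403/151535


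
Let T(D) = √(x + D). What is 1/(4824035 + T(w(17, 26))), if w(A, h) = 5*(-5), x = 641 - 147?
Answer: 4824035/23271313680756 - √469/23271313680756 ≈ 2.0729e-7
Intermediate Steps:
x = 494
w(A, h) = -25
T(D) = √(494 + D)
1/(4824035 + T(w(17, 26))) = 1/(4824035 + √(494 - 25)) = 1/(4824035 + √469)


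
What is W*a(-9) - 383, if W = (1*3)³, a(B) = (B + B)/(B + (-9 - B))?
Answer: -329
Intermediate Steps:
a(B) = -2*B/9 (a(B) = (2*B)/(-9) = (2*B)*(-⅑) = -2*B/9)
W = 27 (W = 3³ = 27)
W*a(-9) - 383 = 27*(-2/9*(-9)) - 383 = 27*2 - 383 = 54 - 383 = -329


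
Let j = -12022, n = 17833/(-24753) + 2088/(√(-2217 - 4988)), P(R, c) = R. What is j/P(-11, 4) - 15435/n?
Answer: 32681461393232165027/29409098946721351 - 19746621957134520*I*√7205/2673554449701941 ≈ 1111.3 - 626.93*I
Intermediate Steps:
n = -17833/24753 - 2088*I*√7205/7205 (n = 17833*(-1/24753) + 2088/(√(-7205)) = -17833/24753 + 2088/((I*√7205)) = -17833/24753 + 2088*(-I*√7205/7205) = -17833/24753 - 2088*I*√7205/7205 ≈ -0.72044 - 24.599*I)
j/P(-11, 4) - 15435/n = -12022/(-11) - 15435/(-17833/24753 - 2088*I*√7205/7205) = -12022*(-1/11) - 15435/(-17833/24753 - 2088*I*√7205/7205) = 12022/11 - 15435/(-17833/24753 - 2088*I*√7205/7205)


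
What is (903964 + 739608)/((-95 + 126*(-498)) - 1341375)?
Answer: -821786/702109 ≈ -1.1705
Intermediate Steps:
(903964 + 739608)/((-95 + 126*(-498)) - 1341375) = 1643572/((-95 - 62748) - 1341375) = 1643572/(-62843 - 1341375) = 1643572/(-1404218) = 1643572*(-1/1404218) = -821786/702109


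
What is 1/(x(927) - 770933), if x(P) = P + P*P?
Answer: 1/89323 ≈ 1.1195e-5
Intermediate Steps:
x(P) = P + P**2
1/(x(927) - 770933) = 1/(927*(1 + 927) - 770933) = 1/(927*928 - 770933) = 1/(860256 - 770933) = 1/89323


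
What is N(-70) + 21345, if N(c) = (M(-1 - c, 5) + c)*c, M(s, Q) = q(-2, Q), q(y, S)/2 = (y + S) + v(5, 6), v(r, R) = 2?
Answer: 25545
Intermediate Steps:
q(y, S) = 4 + 2*S + 2*y (q(y, S) = 2*((y + S) + 2) = 2*((S + y) + 2) = 2*(2 + S + y) = 4 + 2*S + 2*y)
M(s, Q) = 2*Q (M(s, Q) = 4 + 2*Q + 2*(-2) = 4 + 2*Q - 4 = 2*Q)
N(c) = c*(10 + c) (N(c) = (2*5 + c)*c = (10 + c)*c = c*(10 + c))
N(-70) + 21345 = -70*(10 - 70) + 21345 = -70*(-60) + 21345 = 4200 + 21345 = 25545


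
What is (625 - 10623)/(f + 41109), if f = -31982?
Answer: -9998/9127 ≈ -1.0954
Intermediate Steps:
(625 - 10623)/(f + 41109) = (625 - 10623)/(-31982 + 41109) = -9998/9127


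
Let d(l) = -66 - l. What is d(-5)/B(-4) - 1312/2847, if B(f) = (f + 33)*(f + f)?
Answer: -130717/660504 ≈ -0.19790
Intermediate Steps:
B(f) = 2*f*(33 + f) (B(f) = (33 + f)*(2*f) = 2*f*(33 + f))
d(-5)/B(-4) - 1312/2847 = (-66 - 1*(-5))/((2*(-4)*(33 - 4))) - 1312/2847 = (-66 + 5)/((2*(-4)*29)) - 1312*1/2847 = -61/(-232) - 1312/2847 = -61*(-1/232) - 1312/2847 = 61/232 - 1312/2847 = -130717/660504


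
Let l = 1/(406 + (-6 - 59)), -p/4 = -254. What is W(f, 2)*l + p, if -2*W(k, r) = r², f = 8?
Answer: 346454/341 ≈ 1016.0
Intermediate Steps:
W(k, r) = -r²/2
p = 1016 (p = -4*(-254) = 1016)
l = 1/341 (l = 1/(406 - 65) = 1/341 ≈ 0.0029326)
W(f, 2)*l + p = -½*2²*(1/341) + 1016 = -½*4*(1/341) + 1016 = -2*1/341 + 1016 = -2/341 + 1016 = 346454/341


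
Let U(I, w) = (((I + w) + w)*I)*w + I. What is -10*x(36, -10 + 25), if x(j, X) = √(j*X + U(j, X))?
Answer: -60*√1006 ≈ -1903.1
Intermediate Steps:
U(I, w) = I + I*w*(I + 2*w) (U(I, w) = ((I + 2*w)*I)*w + I = (I*(I + 2*w))*w + I = I*w*(I + 2*w) + I = I + I*w*(I + 2*w))
x(j, X) = √(X*j + j*(1 + 2*X² + X*j)) (x(j, X) = √(j*X + j*(1 + 2*X² + j*X)) = √(X*j + j*(1 + 2*X² + X*j)))
-10*x(36, -10 + 25) = -10*6*√(1 + (-10 + 25) + 2*(-10 + 25)² + (-10 + 25)*36) = -10*6*√(1 + 15 + 2*15² + 15*36) = -10*6*√(1 + 15 + 2*225 + 540) = -10*6*√(1 + 15 + 450 + 540) = -10*6*√1006 = -60*√1006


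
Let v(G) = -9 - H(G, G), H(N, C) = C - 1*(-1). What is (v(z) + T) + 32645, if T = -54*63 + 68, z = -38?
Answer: 29339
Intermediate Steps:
H(N, C) = 1 + C (H(N, C) = C + 1 = 1 + C)
v(G) = -10 - G (v(G) = -9 - (1 + G) = -9 + (-1 - G) = -10 - G)
T = -3334 (T = -3402 + 68 = -3334)
(v(z) + T) + 32645 = ((-10 - 1*(-38)) - 3334) + 32645 = ((-10 + 38) - 3334) + 32645 = (28 - 3334) + 32645 = -3306 + 32645 = 29339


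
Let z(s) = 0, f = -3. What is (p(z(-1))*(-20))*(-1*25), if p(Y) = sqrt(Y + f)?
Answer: 500*I*sqrt(3) ≈ 866.03*I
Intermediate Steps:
p(Y) = sqrt(-3 + Y) (p(Y) = sqrt(Y - 3) = sqrt(-3 + Y))
(p(z(-1))*(-20))*(-1*25) = (sqrt(-3 + 0)*(-20))*(-1*25) = (sqrt(-3)*(-20))*(-25) = ((I*sqrt(3))*(-20))*(-25) = -20*I*sqrt(3)*(-25) = 500*I*sqrt(3)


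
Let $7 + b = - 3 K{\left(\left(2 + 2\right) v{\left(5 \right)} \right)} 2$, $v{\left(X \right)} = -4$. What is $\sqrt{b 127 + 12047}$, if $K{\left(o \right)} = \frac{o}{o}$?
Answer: $2 \sqrt{2599} \approx 101.96$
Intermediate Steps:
$K{\left(o \right)} = 1$
$b = -13$ ($b = -7 + \left(-3\right) 1 \cdot 2 = -7 - 6 = -13$)
$\sqrt{b 127 + 12047} = \sqrt{\left(-13\right) 127 + 12047} = \sqrt{-1651 + 12047} = \sqrt{10396} = 2 \sqrt{2599}$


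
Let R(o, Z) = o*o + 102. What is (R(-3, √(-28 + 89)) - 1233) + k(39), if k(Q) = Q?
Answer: -1083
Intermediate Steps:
R(o, Z) = 102 + o² (R(o, Z) = o² + 102 = 102 + o²)
(R(-3, √(-28 + 89)) - 1233) + k(39) = ((102 + (-3)²) - 1233) + 39 = ((102 + 9) - 1233) + 39 = (111 - 1233) + 39 = -1122 + 39 = -1083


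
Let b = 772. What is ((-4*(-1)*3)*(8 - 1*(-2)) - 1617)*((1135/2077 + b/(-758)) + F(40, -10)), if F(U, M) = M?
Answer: 12340350339/787183 ≈ 15677.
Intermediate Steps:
((-4*(-1)*3)*(8 - 1*(-2)) - 1617)*((1135/2077 + b/(-758)) + F(40, -10)) = ((-4*(-1)*3)*(8 - 1*(-2)) - 1617)*((1135/2077 + 772/(-758)) - 10) = ((4*3)*(8 + 2) - 1617)*((1135*(1/2077) + 772*(-1/758)) - 10) = (12*10 - 1617)*((1135/2077 - 386/379) - 10) = (120 - 1617)*(-371557/787183 - 10) = -1497*(-8243387/787183) = 12340350339/787183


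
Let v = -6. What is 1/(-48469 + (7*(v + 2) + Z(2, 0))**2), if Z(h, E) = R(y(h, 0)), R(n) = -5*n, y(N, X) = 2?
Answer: -1/47025 ≈ -2.1265e-5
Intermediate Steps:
Z(h, E) = -10 (Z(h, E) = -5*2 = -10)
1/(-48469 + (7*(v + 2) + Z(2, 0))**2) = 1/(-48469 + (7*(-6 + 2) - 10)**2) = 1/(-48469 + (7*(-4) - 10)**2) = 1/(-48469 + (-28 - 10)**2) = 1/(-48469 + (-38)**2) = 1/(-48469 + 1444) = 1/(-47025) = -1/47025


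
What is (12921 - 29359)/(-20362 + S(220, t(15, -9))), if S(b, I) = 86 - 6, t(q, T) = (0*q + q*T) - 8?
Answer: 8219/10141 ≈ 0.81047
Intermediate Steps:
t(q, T) = -8 + T*q (t(q, T) = (0 + T*q) - 8 = T*q - 8 = -8 + T*q)
S(b, I) = 80
(12921 - 29359)/(-20362 + S(220, t(15, -9))) = (12921 - 29359)/(-20362 + 80) = -16438/(-20282) = -16438*(-1/20282) = 8219/10141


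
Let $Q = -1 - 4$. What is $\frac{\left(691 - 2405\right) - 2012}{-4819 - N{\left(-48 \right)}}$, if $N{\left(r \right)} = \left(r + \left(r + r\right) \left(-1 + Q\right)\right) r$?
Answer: $- \frac{3726}{20525} \approx -0.18153$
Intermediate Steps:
$Q = -5$ ($Q = -1 - 4 = -5$)
$N{\left(r \right)} = - 11 r^{2}$ ($N{\left(r \right)} = \left(r + \left(r + r\right) \left(-1 - 5\right)\right) r = \left(r + 2 r \left(-6\right)\right) r = \left(r - 12 r\right) r = - 11 r r = - 11 r^{2}$)
$\frac{\left(691 - 2405\right) - 2012}{-4819 - N{\left(-48 \right)}} = \frac{\left(691 - 2405\right) - 2012}{-4819 - - 11 \left(-48\right)^{2}} = \frac{-1714 - 2012}{-4819 - \left(-11\right) 2304} = - \frac{3726}{-4819 - -25344} = - \frac{3726}{-4819 + 25344} = - \frac{3726}{20525}$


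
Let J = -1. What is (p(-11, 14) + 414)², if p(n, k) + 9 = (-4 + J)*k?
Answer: 112225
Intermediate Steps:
p(n, k) = -9 - 5*k (p(n, k) = -9 + (-4 - 1)*k = -9 - 5*k)
(p(-11, 14) + 414)² = ((-9 - 5*14) + 414)² = ((-9 - 70) + 414)² = (-79 + 414)² = 335² = 112225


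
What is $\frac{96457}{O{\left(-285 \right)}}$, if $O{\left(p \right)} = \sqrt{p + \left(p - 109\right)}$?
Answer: $- \frac{96457 i \sqrt{679}}{679} \approx - 3701.7 i$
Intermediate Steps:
$O{\left(p \right)} = \sqrt{-109 + 2 p}$ ($O{\left(p \right)} = \sqrt{p + \left(-109 + p\right)} = \sqrt{-109 + 2 p}$)
$\frac{96457}{O{\left(-285 \right)}} = \frac{96457}{\sqrt{-109 + 2 \left(-285\right)}} = \frac{96457}{\sqrt{-109 - 570}} = \frac{96457}{\sqrt{-679}} = \frac{96457}{i \sqrt{679}} = 96457 \left(- \frac{i \sqrt{679}}{679}\right) = - \frac{96457 i \sqrt{679}}{679}$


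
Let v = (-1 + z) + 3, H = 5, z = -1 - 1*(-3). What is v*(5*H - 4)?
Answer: 84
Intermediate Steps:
z = 2 (z = -1 + 3 = 2)
v = 4 (v = (-1 + 2) + 3 = 1 + 3 = 4)
v*(5*H - 4) = 4*(5*5 - 4) = 4*(25 - 4) = 4*21 = 84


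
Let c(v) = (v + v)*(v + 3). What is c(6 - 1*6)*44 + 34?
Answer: 34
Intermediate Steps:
c(v) = 2*v*(3 + v) (c(v) = (2*v)*(3 + v) = 2*v*(3 + v))
c(6 - 1*6)*44 + 34 = (2*(6 - 1*6)*(3 + (6 - 1*6)))*44 + 34 = (2*(6 - 6)*(3 + (6 - 6)))*44 + 34 = (2*0*(3 + 0))*44 + 34 = (2*0*3)*44 + 34 = 0*44 + 34 = 0 + 34 = 34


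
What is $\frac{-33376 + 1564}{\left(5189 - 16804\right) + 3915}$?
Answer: $\frac{723}{175} \approx 4.1314$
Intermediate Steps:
$\frac{-33376 + 1564}{\left(5189 - 16804\right) + 3915} = - \frac{31812}{\left(5189 - 16804\right) + 3915} = - \frac{31812}{-11615 + 3915} = - \frac{31812}{-7700} = \left(-31812\right) \left(- \frac{1}{7700}\right) = \frac{723}{175}$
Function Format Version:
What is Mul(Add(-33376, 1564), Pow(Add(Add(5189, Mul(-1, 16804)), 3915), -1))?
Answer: Rational(723, 175) ≈ 4.1314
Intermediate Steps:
Mul(Add(-33376, 1564), Pow(Add(Add(5189, Mul(-1, 16804)), 3915), -1)) = Mul(-31812, Pow(Add(Add(5189, -16804), 3915), -1)) = Mul(-31812, Pow(Add(-11615, 3915), -1)) = Mul(-31812, Pow(-7700, -1)) = Mul(-31812, Rational(-1, 7700)) = Rational(723, 175)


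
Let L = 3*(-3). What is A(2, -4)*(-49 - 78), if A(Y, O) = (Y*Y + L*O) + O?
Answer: -4572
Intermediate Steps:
L = -9
A(Y, O) = Y² - 8*O (A(Y, O) = (Y*Y - 9*O) + O = (Y² - 9*O) + O = Y² - 8*O)
A(2, -4)*(-49 - 78) = (2² - 8*(-4))*(-49 - 78) = (4 + 32)*(-127) = 36*(-127) = -4572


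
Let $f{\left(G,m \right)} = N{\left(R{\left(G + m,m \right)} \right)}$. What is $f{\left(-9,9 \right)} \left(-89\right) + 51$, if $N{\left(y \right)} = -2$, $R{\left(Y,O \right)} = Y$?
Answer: $229$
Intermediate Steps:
$f{\left(G,m \right)} = -2$
$f{\left(-9,9 \right)} \left(-89\right) + 51 = \left(-2\right) \left(-89\right) + 51 = 178 + 51 = 229$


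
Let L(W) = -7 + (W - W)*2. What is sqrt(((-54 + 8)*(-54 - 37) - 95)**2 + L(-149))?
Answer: 3*sqrt(1859586) ≈ 4091.0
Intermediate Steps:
L(W) = -7 (L(W) = -7 + 0*2 = -7 + 0 = -7)
sqrt(((-54 + 8)*(-54 - 37) - 95)**2 + L(-149)) = sqrt(((-54 + 8)*(-54 - 37) - 95)**2 - 7) = sqrt((-46*(-91) - 95)**2 - 7) = sqrt((4186 - 95)**2 - 7) = sqrt(4091**2 - 7) = sqrt(16736281 - 7) = sqrt(16736274) = 3*sqrt(1859586)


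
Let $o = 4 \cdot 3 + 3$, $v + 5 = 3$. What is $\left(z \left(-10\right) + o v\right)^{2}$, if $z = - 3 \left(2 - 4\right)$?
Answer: $8100$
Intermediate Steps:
$z = 6$ ($z = \left(-3\right) \left(-2\right) = 6$)
$v = -2$ ($v = -5 + 3 = -2$)
$o = 15$ ($o = 12 + 3 = 15$)
$\left(z \left(-10\right) + o v\right)^{2} = \left(6 \left(-10\right) + 15 \left(-2\right)\right)^{2} = \left(-60 - 30\right)^{2} = \left(-90\right)^{2} = 8100$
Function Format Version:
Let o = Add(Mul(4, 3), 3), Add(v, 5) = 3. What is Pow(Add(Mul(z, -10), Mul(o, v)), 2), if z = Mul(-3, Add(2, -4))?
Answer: 8100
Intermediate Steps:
z = 6 (z = Mul(-3, -2) = 6)
v = -2 (v = Add(-5, 3) = -2)
o = 15 (o = Add(12, 3) = 15)
Pow(Add(Mul(z, -10), Mul(o, v)), 2) = Pow(Add(Mul(6, -10), Mul(15, -2)), 2) = Pow(Add(-60, -30), 2) = Pow(-90, 2) = 8100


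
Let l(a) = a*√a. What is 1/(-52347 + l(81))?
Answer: -1/51618 ≈ -1.9373e-5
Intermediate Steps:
l(a) = a^(3/2)
1/(-52347 + l(81)) = 1/(-52347 + 81^(3/2)) = 1/(-52347 + 729) = 1/(-51618) = -1/51618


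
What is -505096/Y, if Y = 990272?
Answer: -63137/123784 ≈ -0.51006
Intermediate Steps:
-505096/Y = -505096/990272 = -505096*1/990272 = -63137/123784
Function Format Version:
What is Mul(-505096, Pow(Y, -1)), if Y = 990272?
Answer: Rational(-63137, 123784) ≈ -0.51006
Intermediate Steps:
Mul(-505096, Pow(Y, -1)) = Mul(-505096, Pow(990272, -1)) = Mul(-505096, Rational(1, 990272)) = Rational(-63137, 123784)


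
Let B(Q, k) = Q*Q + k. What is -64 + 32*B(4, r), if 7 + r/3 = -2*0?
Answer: -224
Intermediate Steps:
r = -21 (r = -21 + 3*(-2*0) = -21 + 3*0 = -21 + 0 = -21)
B(Q, k) = k + Q² (B(Q, k) = Q² + k = k + Q²)
-64 + 32*B(4, r) = -64 + 32*(-21 + 4²) = -64 + 32*(-21 + 16) = -64 + 32*(-5) = -64 - 160 = -224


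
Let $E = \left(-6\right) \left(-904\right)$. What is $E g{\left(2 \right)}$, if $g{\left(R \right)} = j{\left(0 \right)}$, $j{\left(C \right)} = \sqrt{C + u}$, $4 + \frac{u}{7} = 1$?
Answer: $5424 i \sqrt{21} \approx 24856.0 i$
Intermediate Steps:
$u = -21$ ($u = -28 + 7 \cdot 1 = -28 + 7 = -21$)
$j{\left(C \right)} = \sqrt{-21 + C}$ ($j{\left(C \right)} = \sqrt{C - 21} = \sqrt{-21 + C}$)
$E = 5424$
$g{\left(R \right)} = i \sqrt{21}$ ($g{\left(R \right)} = \sqrt{-21 + 0} = \sqrt{-21} = i \sqrt{21}$)
$E g{\left(2 \right)} = 5424 i \sqrt{21}$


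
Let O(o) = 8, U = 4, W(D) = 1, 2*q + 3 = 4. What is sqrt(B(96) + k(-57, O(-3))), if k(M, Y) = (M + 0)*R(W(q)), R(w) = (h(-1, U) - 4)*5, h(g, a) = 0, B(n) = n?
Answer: 2*sqrt(309) ≈ 35.157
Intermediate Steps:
q = 1/2 (q = -3/2 + (1/2)*4 = -3/2 + 2 = 1/2 ≈ 0.50000)
R(w) = -20 (R(w) = (0 - 4)*5 = -4*5 = -20)
k(M, Y) = -20*M (k(M, Y) = (M + 0)*(-20) = M*(-20) = -20*M)
sqrt(B(96) + k(-57, O(-3))) = sqrt(96 - 20*(-57)) = sqrt(96 + 1140) = sqrt(1236) = 2*sqrt(309)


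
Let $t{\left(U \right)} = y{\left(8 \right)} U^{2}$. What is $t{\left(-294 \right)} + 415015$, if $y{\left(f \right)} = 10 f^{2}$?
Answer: $55734055$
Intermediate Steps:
$t{\left(U \right)} = 640 U^{2}$ ($t{\left(U \right)} = 10 \cdot 8^{2} U^{2} = 10 \cdot 64 U^{2} = 640 U^{2}$)
$t{\left(-294 \right)} + 415015 = 640 \left(-294\right)^{2} + 415015 = 640 \cdot 86436 + 415015 = 55319040 + 415015 = 55734055$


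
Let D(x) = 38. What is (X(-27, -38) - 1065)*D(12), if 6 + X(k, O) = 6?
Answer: -40470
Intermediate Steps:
X(k, O) = 0 (X(k, O) = -6 + 6 = 0)
(X(-27, -38) - 1065)*D(12) = (0 - 1065)*38 = -1065*38 = -40470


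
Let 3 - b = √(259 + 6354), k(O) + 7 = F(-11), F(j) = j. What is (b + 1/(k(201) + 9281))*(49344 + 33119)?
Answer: 2291646770/9263 - 82463*√6613 ≈ -6.4585e+6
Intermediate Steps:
k(O) = -18 (k(O) = -7 - 11 = -18)
b = 3 - √6613 (b = 3 - √(259 + 6354) = 3 - √6613 ≈ -78.320)
(b + 1/(k(201) + 9281))*(49344 + 33119) = ((3 - √6613) + 1/(-18 + 9281))*(49344 + 33119) = ((3 - √6613) + 1/9263)*82463 = (27790/9263 - √6613)*82463 = 2291646770/9263 - 82463*√6613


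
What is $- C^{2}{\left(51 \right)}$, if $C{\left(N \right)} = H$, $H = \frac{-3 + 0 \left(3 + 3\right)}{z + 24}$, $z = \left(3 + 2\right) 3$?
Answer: $- \frac{1}{169} \approx -0.0059172$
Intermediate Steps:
$z = 15$ ($z = 5 \cdot 3 = 15$)
$H = - \frac{1}{13}$ ($H = \frac{-3 + 0 \left(3 + 3\right)}{15 + 24} = \frac{-3 + 0 \cdot 6}{39} = \left(-3 + 0\right) \frac{1}{39} = \left(-3\right) \frac{1}{39} = - \frac{1}{13} \approx -0.076923$)
$C{\left(N \right)} = - \frac{1}{13}$
$- C^{2}{\left(51 \right)} = - \left(- \frac{1}{13}\right)^{2} = \left(-1\right) \frac{1}{169} = - \frac{1}{169}$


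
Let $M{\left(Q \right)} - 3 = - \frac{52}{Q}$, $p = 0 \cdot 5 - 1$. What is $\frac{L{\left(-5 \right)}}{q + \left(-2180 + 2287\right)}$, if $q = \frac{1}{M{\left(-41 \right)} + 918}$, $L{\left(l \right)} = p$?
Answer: $- \frac{37813}{4046032} \approx -0.0093457$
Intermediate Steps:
$p = -1$ ($p = 0 - 1 = -1$)
$L{\left(l \right)} = -1$
$M{\left(Q \right)} = 3 - \frac{52}{Q}$
$q = \frac{41}{37813}$ ($q = \frac{1}{\left(3 - \frac{52}{-41}\right) + 918} = \frac{1}{\left(3 - - \frac{52}{41}\right) + 918} = \frac{1}{\left(3 + \frac{52}{41}\right) + 918} = \frac{1}{\frac{175}{41} + 918} = \frac{1}{\frac{37813}{41}} = \frac{41}{37813} \approx 0.0010843$)
$\frac{L{\left(-5 \right)}}{q + \left(-2180 + 2287\right)} = - \frac{1}{\frac{41}{37813} + \left(-2180 + 2287\right)} = - \frac{1}{\frac{41}{37813} + 107} = - \frac{1}{\frac{4046032}{37813}} = \left(-1\right) \frac{37813}{4046032} = - \frac{37813}{4046032}$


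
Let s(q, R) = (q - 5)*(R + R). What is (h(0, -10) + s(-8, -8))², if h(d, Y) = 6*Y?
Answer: 21904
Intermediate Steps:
s(q, R) = 2*R*(-5 + q) (s(q, R) = (-5 + q)*(2*R) = 2*R*(-5 + q))
(h(0, -10) + s(-8, -8))² = (6*(-10) + 2*(-8)*(-5 - 8))² = (-60 + 2*(-8)*(-13))² = (-60 + 208)² = 148² = 21904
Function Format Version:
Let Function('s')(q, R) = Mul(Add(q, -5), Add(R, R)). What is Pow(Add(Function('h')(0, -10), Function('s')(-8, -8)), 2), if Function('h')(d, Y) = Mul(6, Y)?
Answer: 21904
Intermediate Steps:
Function('s')(q, R) = Mul(2, R, Add(-5, q)) (Function('s')(q, R) = Mul(Add(-5, q), Mul(2, R)) = Mul(2, R, Add(-5, q)))
Pow(Add(Function('h')(0, -10), Function('s')(-8, -8)), 2) = Pow(Add(Mul(6, -10), Mul(2, -8, Add(-5, -8))), 2) = Pow(Add(-60, Mul(2, -8, -13)), 2) = Pow(Add(-60, 208), 2) = Pow(148, 2) = 21904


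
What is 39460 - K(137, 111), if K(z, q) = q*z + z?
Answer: 24116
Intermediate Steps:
K(z, q) = z + q*z
39460 - K(137, 111) = 39460 - 137*(1 + 111) = 39460 - 137*112 = 39460 - 1*15344 = 39460 - 15344 = 24116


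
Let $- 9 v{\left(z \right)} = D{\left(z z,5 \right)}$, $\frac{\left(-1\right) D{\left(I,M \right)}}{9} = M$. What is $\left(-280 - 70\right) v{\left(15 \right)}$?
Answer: $-1750$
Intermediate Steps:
$D{\left(I,M \right)} = - 9 M$
$v{\left(z \right)} = 5$ ($v{\left(z \right)} = - \frac{\left(-9\right) 5}{9} = \left(- \frac{1}{9}\right) \left(-45\right) = 5$)
$\left(-280 - 70\right) v{\left(15 \right)} = \left(-280 - 70\right) 5 = \left(-350\right) 5 = -1750$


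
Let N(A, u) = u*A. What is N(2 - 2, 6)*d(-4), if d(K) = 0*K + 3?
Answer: 0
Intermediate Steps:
d(K) = 3 (d(K) = 0 + 3 = 3)
N(A, u) = A*u
N(2 - 2, 6)*d(-4) = ((2 - 2)*6)*3 = (0*6)*3 = 0*3 = 0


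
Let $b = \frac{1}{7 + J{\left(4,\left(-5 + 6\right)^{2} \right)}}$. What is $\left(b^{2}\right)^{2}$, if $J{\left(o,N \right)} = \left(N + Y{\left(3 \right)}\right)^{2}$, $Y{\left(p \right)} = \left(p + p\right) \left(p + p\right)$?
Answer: $\frac{1}{3584872677376} \approx 2.7895 \cdot 10^{-13}$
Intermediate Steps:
$Y{\left(p \right)} = 4 p^{2}$ ($Y{\left(p \right)} = 2 p 2 p = 4 p^{2}$)
$J{\left(o,N \right)} = \left(36 + N\right)^{2}$ ($J{\left(o,N \right)} = \left(N + 4 \cdot 3^{2}\right)^{2} = \left(N + 4 \cdot 9\right)^{2} = \left(N + 36\right)^{2} = \left(36 + N\right)^{2}$)
$b = \frac{1}{1376}$ ($b = \frac{1}{7 + \left(36 + \left(-5 + 6\right)^{2}\right)^{2}} = \frac{1}{7 + \left(36 + 1^{2}\right)^{2}} = \frac{1}{7 + \left(36 + 1\right)^{2}} = \frac{1}{7 + 37^{2}} = \frac{1}{7 + 1369} = \frac{1}{1376} \approx 0.00072674$)
$\left(b^{2}\right)^{2} = \left(\left(\frac{1}{1376}\right)^{2}\right)^{2} = \left(\frac{1}{1893376}\right)^{2} = \frac{1}{3584872677376}$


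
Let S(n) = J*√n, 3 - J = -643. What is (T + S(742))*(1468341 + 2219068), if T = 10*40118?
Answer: 1479314742620 + 2382066214*√742 ≈ 1.5442e+12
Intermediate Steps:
J = 646 (J = 3 - 1*(-643) = 3 + 643 = 646)
S(n) = 646*√n
T = 401180
(T + S(742))*(1468341 + 2219068) = (401180 + 646*√742)*(1468341 + 2219068) = (401180 + 646*√742)*3687409 = 1479314742620 + 2382066214*√742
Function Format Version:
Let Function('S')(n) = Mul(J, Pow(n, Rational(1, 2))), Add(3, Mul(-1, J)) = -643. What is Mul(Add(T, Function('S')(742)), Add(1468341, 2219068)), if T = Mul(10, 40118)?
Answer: Add(1479314742620, Mul(2382066214, Pow(742, Rational(1, 2)))) ≈ 1.5442e+12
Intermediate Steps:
J = 646 (J = Add(3, Mul(-1, -643)) = Add(3, 643) = 646)
Function('S')(n) = Mul(646, Pow(n, Rational(1, 2)))
T = 401180
Mul(Add(T, Function('S')(742)), Add(1468341, 2219068)) = Mul(Add(401180, Mul(646, Pow(742, Rational(1, 2)))), Add(1468341, 2219068)) = Mul(Add(401180, Mul(646, Pow(742, Rational(1, 2)))), 3687409) = Add(1479314742620, Mul(2382066214, Pow(742, Rational(1, 2))))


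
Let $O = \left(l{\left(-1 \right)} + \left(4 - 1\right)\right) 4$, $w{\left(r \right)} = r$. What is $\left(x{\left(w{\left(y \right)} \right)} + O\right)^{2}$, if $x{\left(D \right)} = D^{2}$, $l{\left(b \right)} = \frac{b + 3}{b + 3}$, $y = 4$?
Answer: $1024$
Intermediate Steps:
$l{\left(b \right)} = 1$ ($l{\left(b \right)} = \frac{3 + b}{3 + b} = 1$)
$O = 16$ ($O = \left(1 + \left(4 - 1\right)\right) 4 = \left(1 + 3\right) 4 = 4 \cdot 4 = 16$)
$\left(x{\left(w{\left(y \right)} \right)} + O\right)^{2} = \left(4^{2} + 16\right)^{2} = \left(16 + 16\right)^{2} = 32^{2} = 1024$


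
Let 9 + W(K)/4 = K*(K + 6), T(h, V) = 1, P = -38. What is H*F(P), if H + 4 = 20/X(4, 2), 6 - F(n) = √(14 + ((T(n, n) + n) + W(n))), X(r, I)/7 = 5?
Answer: -144/7 + 744*√5/7 ≈ 217.09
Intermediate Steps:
X(r, I) = 35 (X(r, I) = 7*5 = 35)
W(K) = -36 + 4*K*(6 + K) (W(K) = -36 + 4*(K*(K + 6)) = -36 + 4*(K*(6 + K)) = -36 + 4*K*(6 + K))
F(n) = 6 - √(-21 + 4*n² + 25*n) (F(n) = 6 - √(14 + ((1 + n) + (-36 + 4*n² + 24*n))) = 6 - √(14 + (-35 + 4*n² + 25*n)) = 6 - √(-21 + 4*n² + 25*n))
H = -24/7 (H = -4 + 20/35 = -4 + 20*(1/35) = -4 + 4/7 = -24/7 ≈ -3.4286)
H*F(P) = -24*(6 - √(-21 + 4*(-38)² + 25*(-38)))/7 = -24*(6 - √(-21 + 4*1444 - 950))/7 = -24*(6 - √(-21 + 5776 - 950))/7 = -24*(6 - √4805)/7 = -24*(6 - 31*√5)/7 = -144/7 + 744*√5/7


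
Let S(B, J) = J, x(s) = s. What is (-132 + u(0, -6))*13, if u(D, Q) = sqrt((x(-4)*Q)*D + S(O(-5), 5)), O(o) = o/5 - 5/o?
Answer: -1716 + 13*sqrt(5) ≈ -1686.9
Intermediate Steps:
O(o) = -5/o + o/5 (O(o) = o*(1/5) - 5/o = o/5 - 5/o = -5/o + o/5)
u(D, Q) = sqrt(5 - 4*D*Q) (u(D, Q) = sqrt((-4*Q)*D + 5) = sqrt(-4*D*Q + 5) = sqrt(5 - 4*D*Q))
(-132 + u(0, -6))*13 = (-132 + sqrt(5 - 4*0*(-6)))*13 = (-132 + sqrt(5 + 0))*13 = (-132 + sqrt(5))*13 = -1716 + 13*sqrt(5)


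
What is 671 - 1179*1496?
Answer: -1763113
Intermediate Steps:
671 - 1179*1496 = 671 - 1763784 = -1763113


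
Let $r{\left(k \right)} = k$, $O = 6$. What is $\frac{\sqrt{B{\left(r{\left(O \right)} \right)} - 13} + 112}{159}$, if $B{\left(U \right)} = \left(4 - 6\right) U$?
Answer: $\frac{112}{159} + \frac{5 i}{159} \approx 0.7044 + 0.031447 i$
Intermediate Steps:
$B{\left(U \right)} = - 2 U$ ($B{\left(U \right)} = \left(4 - 6\right) U = - 2 U$)
$\frac{\sqrt{B{\left(r{\left(O \right)} \right)} - 13} + 112}{159} = \frac{\sqrt{\left(-2\right) 6 - 13} + 112}{159} = \left(\sqrt{-12 - 13} + 112\right) \frac{1}{159} = \left(\sqrt{-25} + 112\right) \frac{1}{159} = \left(5 i + 112\right) \frac{1}{159} = \left(112 + 5 i\right) \frac{1}{159} = \frac{112}{159} + \frac{5 i}{159}$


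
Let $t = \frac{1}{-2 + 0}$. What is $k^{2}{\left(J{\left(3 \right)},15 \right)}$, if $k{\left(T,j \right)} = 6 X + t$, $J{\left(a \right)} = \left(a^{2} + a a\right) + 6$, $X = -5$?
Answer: $\frac{3721}{4} \approx 930.25$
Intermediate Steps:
$t = - \frac{1}{2}$ ($t = \frac{1}{-2} = - \frac{1}{2} \approx -0.5$)
$J{\left(a \right)} = 6 + 2 a^{2}$ ($J{\left(a \right)} = \left(a^{2} + a^{2}\right) + 6 = 2 a^{2} + 6 = 6 + 2 a^{2}$)
$k{\left(T,j \right)} = - \frac{61}{2}$ ($k{\left(T,j \right)} = 6 \left(-5\right) - \frac{1}{2} = -30 - \frac{1}{2} = - \frac{61}{2}$)
$k^{2}{\left(J{\left(3 \right)},15 \right)} = \left(- \frac{61}{2}\right)^{2} = \frac{3721}{4}$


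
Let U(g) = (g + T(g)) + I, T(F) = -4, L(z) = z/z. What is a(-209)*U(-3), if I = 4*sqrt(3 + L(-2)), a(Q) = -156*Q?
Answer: 32604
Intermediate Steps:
L(z) = 1
I = 8 (I = 4*sqrt(3 + 1) = 4*sqrt(4) = 4*2 = 8)
U(g) = 4 + g (U(g) = (g - 4) + 8 = (-4 + g) + 8 = 4 + g)
a(-209)*U(-3) = (-156*(-209))*(4 - 3) = 32604*1 = 32604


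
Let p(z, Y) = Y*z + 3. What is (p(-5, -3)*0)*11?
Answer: 0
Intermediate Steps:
p(z, Y) = 3 + Y*z
(p(-5, -3)*0)*11 = ((3 - 3*(-5))*0)*11 = ((3 + 15)*0)*11 = (18*0)*11 = 0*11 = 0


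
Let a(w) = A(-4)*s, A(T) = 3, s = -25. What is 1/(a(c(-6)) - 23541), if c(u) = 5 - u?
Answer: -1/23616 ≈ -4.2344e-5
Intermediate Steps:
a(w) = -75 (a(w) = 3*(-25) = -75)
1/(a(c(-6)) - 23541) = 1/(-75 - 23541) = 1/(-23616) = -1/23616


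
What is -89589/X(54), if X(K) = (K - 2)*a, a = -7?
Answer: 89589/364 ≈ 246.12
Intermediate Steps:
X(K) = 14 - 7*K (X(K) = (K - 2)*(-7) = (-2 + K)*(-7) = 14 - 7*K)
-89589/X(54) = -89589/(14 - 7*54) = -89589/(14 - 378) = -89589/(-364) = -89589*(-1/364) = 89589/364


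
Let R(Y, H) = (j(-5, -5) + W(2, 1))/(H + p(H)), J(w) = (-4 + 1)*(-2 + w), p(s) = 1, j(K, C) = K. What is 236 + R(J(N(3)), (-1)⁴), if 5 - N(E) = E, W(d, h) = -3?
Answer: 232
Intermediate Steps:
N(E) = 5 - E
J(w) = 6 - 3*w (J(w) = -3*(-2 + w) = 6 - 3*w)
R(Y, H) = -8/(1 + H) (R(Y, H) = (-5 - 3)/(H + 1) = -8/(1 + H))
236 + R(J(N(3)), (-1)⁴) = 236 - 8/(1 + (-1)⁴) = 236 - 8/(1 + 1) = 236 - 8/2 = 236 - 8*½ = 236 - 4 = 232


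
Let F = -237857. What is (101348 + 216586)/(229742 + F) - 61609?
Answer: -166758323/2705 ≈ -61648.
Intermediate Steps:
(101348 + 216586)/(229742 + F) - 61609 = (101348 + 216586)/(229742 - 237857) - 61609 = 317934/(-8115) - 61609 = 317934*(-1/8115) - 61609 = -105978/2705 - 61609 = -166758323/2705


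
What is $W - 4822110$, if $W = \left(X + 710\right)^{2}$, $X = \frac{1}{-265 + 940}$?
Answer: $- \frac{1967392347749}{455625} \approx -4.318 \cdot 10^{6}$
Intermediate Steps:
$X = \frac{1}{675} \approx 0.0014815$
$W = \frac{229681521001}{455625}$ ($W = \left(\frac{1}{675} + 710\right)^{2} = \left(\frac{479251}{675}\right)^{2} = \frac{229681521001}{455625} \approx 5.041 \cdot 10^{5}$)
$W - 4822110 = \frac{229681521001}{455625} - 4822110 = - \frac{1967392347749}{455625}$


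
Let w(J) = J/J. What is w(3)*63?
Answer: 63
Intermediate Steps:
w(J) = 1
w(3)*63 = 1*63 = 63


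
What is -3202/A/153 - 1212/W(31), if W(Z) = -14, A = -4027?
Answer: 373397800/4312917 ≈ 86.577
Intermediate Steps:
-3202/A/153 - 1212/W(31) = -3202/(-4027)/153 - 1212/(-14) = -3202*(-1/4027)*(1/153) - 1212*(-1/14) = (3202/4027)*(1/153) + 606/7 = 3202/616131 + 606/7 = 373397800/4312917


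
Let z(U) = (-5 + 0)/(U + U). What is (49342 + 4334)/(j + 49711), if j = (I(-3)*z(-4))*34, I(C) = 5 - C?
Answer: 17892/16627 ≈ 1.0761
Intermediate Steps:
z(U) = -5/(2*U) (z(U) = -5*1/(2*U) = -5/(2*U))
j = 170 (j = ((5 - 1*(-3))*(-5/2/(-4)))*34 = ((5 + 3)*(-5/2*(-¼)))*34 = (8*(5/8))*34 = 5*34 = 170)
(49342 + 4334)/(j + 49711) = (49342 + 4334)/(170 + 49711) = 53676/49881 = 53676*(1/49881) = 17892/16627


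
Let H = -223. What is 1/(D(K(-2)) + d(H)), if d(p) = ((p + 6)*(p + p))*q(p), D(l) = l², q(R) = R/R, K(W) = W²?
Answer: 1/96798 ≈ 1.0331e-5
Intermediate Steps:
q(R) = 1
d(p) = 2*p*(6 + p) (d(p) = ((p + 6)*(p + p))*1 = ((6 + p)*(2*p))*1 = (2*p*(6 + p))*1 = 2*p*(6 + p))
1/(D(K(-2)) + d(H)) = 1/(((-2)²)² + 2*(-223)*(6 - 223)) = 1/(4² + 2*(-223)*(-217)) = 1/(16 + 96782) = 1/96798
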